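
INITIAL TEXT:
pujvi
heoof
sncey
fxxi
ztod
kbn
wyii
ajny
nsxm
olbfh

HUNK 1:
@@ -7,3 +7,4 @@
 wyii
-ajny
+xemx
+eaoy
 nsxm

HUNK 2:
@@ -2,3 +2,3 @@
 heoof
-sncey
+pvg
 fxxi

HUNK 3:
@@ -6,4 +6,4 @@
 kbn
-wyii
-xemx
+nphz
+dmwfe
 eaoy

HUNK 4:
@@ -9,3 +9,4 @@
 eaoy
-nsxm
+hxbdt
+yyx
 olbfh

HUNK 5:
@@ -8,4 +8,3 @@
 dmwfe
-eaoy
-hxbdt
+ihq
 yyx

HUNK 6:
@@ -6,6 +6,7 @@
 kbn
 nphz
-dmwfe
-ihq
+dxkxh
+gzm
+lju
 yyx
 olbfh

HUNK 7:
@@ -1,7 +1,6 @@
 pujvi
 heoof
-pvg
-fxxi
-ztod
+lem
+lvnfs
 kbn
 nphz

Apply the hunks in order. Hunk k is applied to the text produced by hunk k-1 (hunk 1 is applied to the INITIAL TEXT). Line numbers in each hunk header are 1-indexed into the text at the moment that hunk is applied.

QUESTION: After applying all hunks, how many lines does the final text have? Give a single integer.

Answer: 11

Derivation:
Hunk 1: at line 7 remove [ajny] add [xemx,eaoy] -> 11 lines: pujvi heoof sncey fxxi ztod kbn wyii xemx eaoy nsxm olbfh
Hunk 2: at line 2 remove [sncey] add [pvg] -> 11 lines: pujvi heoof pvg fxxi ztod kbn wyii xemx eaoy nsxm olbfh
Hunk 3: at line 6 remove [wyii,xemx] add [nphz,dmwfe] -> 11 lines: pujvi heoof pvg fxxi ztod kbn nphz dmwfe eaoy nsxm olbfh
Hunk 4: at line 9 remove [nsxm] add [hxbdt,yyx] -> 12 lines: pujvi heoof pvg fxxi ztod kbn nphz dmwfe eaoy hxbdt yyx olbfh
Hunk 5: at line 8 remove [eaoy,hxbdt] add [ihq] -> 11 lines: pujvi heoof pvg fxxi ztod kbn nphz dmwfe ihq yyx olbfh
Hunk 6: at line 6 remove [dmwfe,ihq] add [dxkxh,gzm,lju] -> 12 lines: pujvi heoof pvg fxxi ztod kbn nphz dxkxh gzm lju yyx olbfh
Hunk 7: at line 1 remove [pvg,fxxi,ztod] add [lem,lvnfs] -> 11 lines: pujvi heoof lem lvnfs kbn nphz dxkxh gzm lju yyx olbfh
Final line count: 11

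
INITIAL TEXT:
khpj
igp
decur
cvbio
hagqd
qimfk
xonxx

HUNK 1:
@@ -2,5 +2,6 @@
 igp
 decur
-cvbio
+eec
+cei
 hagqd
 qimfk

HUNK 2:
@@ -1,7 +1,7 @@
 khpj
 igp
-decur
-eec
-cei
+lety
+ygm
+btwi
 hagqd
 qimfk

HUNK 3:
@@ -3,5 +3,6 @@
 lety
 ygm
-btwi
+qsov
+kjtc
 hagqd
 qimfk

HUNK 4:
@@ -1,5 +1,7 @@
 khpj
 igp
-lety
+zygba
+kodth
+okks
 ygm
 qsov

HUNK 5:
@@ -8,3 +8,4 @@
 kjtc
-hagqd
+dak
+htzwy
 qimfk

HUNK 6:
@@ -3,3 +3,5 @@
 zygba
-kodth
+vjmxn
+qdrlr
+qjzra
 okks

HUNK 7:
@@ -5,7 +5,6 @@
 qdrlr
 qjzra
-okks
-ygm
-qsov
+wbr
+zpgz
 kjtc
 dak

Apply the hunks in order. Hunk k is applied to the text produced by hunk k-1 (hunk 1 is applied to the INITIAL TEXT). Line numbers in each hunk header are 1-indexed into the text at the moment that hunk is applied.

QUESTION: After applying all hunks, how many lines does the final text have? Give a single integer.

Answer: 13

Derivation:
Hunk 1: at line 2 remove [cvbio] add [eec,cei] -> 8 lines: khpj igp decur eec cei hagqd qimfk xonxx
Hunk 2: at line 1 remove [decur,eec,cei] add [lety,ygm,btwi] -> 8 lines: khpj igp lety ygm btwi hagqd qimfk xonxx
Hunk 3: at line 3 remove [btwi] add [qsov,kjtc] -> 9 lines: khpj igp lety ygm qsov kjtc hagqd qimfk xonxx
Hunk 4: at line 1 remove [lety] add [zygba,kodth,okks] -> 11 lines: khpj igp zygba kodth okks ygm qsov kjtc hagqd qimfk xonxx
Hunk 5: at line 8 remove [hagqd] add [dak,htzwy] -> 12 lines: khpj igp zygba kodth okks ygm qsov kjtc dak htzwy qimfk xonxx
Hunk 6: at line 3 remove [kodth] add [vjmxn,qdrlr,qjzra] -> 14 lines: khpj igp zygba vjmxn qdrlr qjzra okks ygm qsov kjtc dak htzwy qimfk xonxx
Hunk 7: at line 5 remove [okks,ygm,qsov] add [wbr,zpgz] -> 13 lines: khpj igp zygba vjmxn qdrlr qjzra wbr zpgz kjtc dak htzwy qimfk xonxx
Final line count: 13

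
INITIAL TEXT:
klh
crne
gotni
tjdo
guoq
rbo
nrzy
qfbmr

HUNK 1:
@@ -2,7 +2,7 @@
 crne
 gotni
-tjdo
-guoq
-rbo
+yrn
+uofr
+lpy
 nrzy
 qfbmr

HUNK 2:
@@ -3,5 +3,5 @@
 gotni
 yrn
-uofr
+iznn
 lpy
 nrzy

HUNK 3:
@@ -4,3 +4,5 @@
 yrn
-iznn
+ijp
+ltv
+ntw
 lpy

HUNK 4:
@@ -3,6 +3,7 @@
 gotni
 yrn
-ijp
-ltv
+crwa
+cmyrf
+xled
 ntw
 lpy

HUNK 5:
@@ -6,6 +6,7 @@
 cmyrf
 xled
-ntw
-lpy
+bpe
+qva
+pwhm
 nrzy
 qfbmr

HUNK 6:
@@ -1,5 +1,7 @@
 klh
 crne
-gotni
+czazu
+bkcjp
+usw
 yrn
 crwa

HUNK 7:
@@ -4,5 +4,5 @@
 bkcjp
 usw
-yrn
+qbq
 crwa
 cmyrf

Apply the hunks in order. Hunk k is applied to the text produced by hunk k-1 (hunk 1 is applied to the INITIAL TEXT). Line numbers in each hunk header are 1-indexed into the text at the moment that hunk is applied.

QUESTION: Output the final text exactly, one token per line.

Answer: klh
crne
czazu
bkcjp
usw
qbq
crwa
cmyrf
xled
bpe
qva
pwhm
nrzy
qfbmr

Derivation:
Hunk 1: at line 2 remove [tjdo,guoq,rbo] add [yrn,uofr,lpy] -> 8 lines: klh crne gotni yrn uofr lpy nrzy qfbmr
Hunk 2: at line 3 remove [uofr] add [iznn] -> 8 lines: klh crne gotni yrn iznn lpy nrzy qfbmr
Hunk 3: at line 4 remove [iznn] add [ijp,ltv,ntw] -> 10 lines: klh crne gotni yrn ijp ltv ntw lpy nrzy qfbmr
Hunk 4: at line 3 remove [ijp,ltv] add [crwa,cmyrf,xled] -> 11 lines: klh crne gotni yrn crwa cmyrf xled ntw lpy nrzy qfbmr
Hunk 5: at line 6 remove [ntw,lpy] add [bpe,qva,pwhm] -> 12 lines: klh crne gotni yrn crwa cmyrf xled bpe qva pwhm nrzy qfbmr
Hunk 6: at line 1 remove [gotni] add [czazu,bkcjp,usw] -> 14 lines: klh crne czazu bkcjp usw yrn crwa cmyrf xled bpe qva pwhm nrzy qfbmr
Hunk 7: at line 4 remove [yrn] add [qbq] -> 14 lines: klh crne czazu bkcjp usw qbq crwa cmyrf xled bpe qva pwhm nrzy qfbmr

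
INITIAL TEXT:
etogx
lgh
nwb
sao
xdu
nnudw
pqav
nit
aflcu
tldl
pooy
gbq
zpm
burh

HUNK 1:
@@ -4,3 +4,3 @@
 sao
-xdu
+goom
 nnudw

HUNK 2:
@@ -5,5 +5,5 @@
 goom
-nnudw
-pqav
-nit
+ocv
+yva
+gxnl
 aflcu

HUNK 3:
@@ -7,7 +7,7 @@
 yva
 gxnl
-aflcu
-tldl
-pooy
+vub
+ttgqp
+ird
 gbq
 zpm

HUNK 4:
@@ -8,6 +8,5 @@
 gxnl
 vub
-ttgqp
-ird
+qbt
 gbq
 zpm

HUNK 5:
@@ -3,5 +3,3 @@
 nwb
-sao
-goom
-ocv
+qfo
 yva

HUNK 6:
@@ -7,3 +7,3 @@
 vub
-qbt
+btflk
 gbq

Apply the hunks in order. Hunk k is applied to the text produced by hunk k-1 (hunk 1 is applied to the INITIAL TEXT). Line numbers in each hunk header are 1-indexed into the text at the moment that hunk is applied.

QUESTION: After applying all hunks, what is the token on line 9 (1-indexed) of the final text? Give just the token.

Hunk 1: at line 4 remove [xdu] add [goom] -> 14 lines: etogx lgh nwb sao goom nnudw pqav nit aflcu tldl pooy gbq zpm burh
Hunk 2: at line 5 remove [nnudw,pqav,nit] add [ocv,yva,gxnl] -> 14 lines: etogx lgh nwb sao goom ocv yva gxnl aflcu tldl pooy gbq zpm burh
Hunk 3: at line 7 remove [aflcu,tldl,pooy] add [vub,ttgqp,ird] -> 14 lines: etogx lgh nwb sao goom ocv yva gxnl vub ttgqp ird gbq zpm burh
Hunk 4: at line 8 remove [ttgqp,ird] add [qbt] -> 13 lines: etogx lgh nwb sao goom ocv yva gxnl vub qbt gbq zpm burh
Hunk 5: at line 3 remove [sao,goom,ocv] add [qfo] -> 11 lines: etogx lgh nwb qfo yva gxnl vub qbt gbq zpm burh
Hunk 6: at line 7 remove [qbt] add [btflk] -> 11 lines: etogx lgh nwb qfo yva gxnl vub btflk gbq zpm burh
Final line 9: gbq

Answer: gbq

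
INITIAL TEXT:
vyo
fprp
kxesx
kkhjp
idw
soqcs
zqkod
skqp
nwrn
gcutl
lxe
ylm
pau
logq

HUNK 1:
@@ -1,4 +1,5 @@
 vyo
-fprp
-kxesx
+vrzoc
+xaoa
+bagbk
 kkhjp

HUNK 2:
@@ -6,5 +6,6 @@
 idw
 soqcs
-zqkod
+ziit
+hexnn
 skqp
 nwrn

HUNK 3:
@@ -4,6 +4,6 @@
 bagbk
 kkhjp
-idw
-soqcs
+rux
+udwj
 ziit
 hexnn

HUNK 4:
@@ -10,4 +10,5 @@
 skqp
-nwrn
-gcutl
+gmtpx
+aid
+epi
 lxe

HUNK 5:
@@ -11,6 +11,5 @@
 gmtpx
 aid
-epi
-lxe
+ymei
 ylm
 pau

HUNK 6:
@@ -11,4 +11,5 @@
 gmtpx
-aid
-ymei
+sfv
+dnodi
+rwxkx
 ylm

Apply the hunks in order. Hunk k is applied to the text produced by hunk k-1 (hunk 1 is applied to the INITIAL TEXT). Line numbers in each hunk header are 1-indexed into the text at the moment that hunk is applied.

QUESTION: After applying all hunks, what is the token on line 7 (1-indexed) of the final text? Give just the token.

Hunk 1: at line 1 remove [fprp,kxesx] add [vrzoc,xaoa,bagbk] -> 15 lines: vyo vrzoc xaoa bagbk kkhjp idw soqcs zqkod skqp nwrn gcutl lxe ylm pau logq
Hunk 2: at line 6 remove [zqkod] add [ziit,hexnn] -> 16 lines: vyo vrzoc xaoa bagbk kkhjp idw soqcs ziit hexnn skqp nwrn gcutl lxe ylm pau logq
Hunk 3: at line 4 remove [idw,soqcs] add [rux,udwj] -> 16 lines: vyo vrzoc xaoa bagbk kkhjp rux udwj ziit hexnn skqp nwrn gcutl lxe ylm pau logq
Hunk 4: at line 10 remove [nwrn,gcutl] add [gmtpx,aid,epi] -> 17 lines: vyo vrzoc xaoa bagbk kkhjp rux udwj ziit hexnn skqp gmtpx aid epi lxe ylm pau logq
Hunk 5: at line 11 remove [epi,lxe] add [ymei] -> 16 lines: vyo vrzoc xaoa bagbk kkhjp rux udwj ziit hexnn skqp gmtpx aid ymei ylm pau logq
Hunk 6: at line 11 remove [aid,ymei] add [sfv,dnodi,rwxkx] -> 17 lines: vyo vrzoc xaoa bagbk kkhjp rux udwj ziit hexnn skqp gmtpx sfv dnodi rwxkx ylm pau logq
Final line 7: udwj

Answer: udwj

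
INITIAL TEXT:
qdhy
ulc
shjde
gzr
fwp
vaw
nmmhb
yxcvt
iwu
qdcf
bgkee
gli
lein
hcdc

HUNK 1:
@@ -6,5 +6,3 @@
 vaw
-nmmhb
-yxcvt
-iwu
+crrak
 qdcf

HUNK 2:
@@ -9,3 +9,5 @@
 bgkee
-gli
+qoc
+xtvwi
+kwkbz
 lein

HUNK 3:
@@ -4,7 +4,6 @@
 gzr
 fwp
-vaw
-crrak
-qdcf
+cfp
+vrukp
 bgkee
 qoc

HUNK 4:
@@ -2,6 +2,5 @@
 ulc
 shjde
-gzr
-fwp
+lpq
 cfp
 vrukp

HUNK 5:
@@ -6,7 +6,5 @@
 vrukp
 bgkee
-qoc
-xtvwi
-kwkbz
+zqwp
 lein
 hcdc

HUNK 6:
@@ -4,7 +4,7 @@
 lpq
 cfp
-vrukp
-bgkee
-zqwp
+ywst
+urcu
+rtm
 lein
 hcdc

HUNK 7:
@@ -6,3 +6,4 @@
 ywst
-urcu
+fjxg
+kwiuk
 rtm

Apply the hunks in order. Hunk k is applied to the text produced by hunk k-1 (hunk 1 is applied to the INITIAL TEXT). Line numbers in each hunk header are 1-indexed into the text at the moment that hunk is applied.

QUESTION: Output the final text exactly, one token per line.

Answer: qdhy
ulc
shjde
lpq
cfp
ywst
fjxg
kwiuk
rtm
lein
hcdc

Derivation:
Hunk 1: at line 6 remove [nmmhb,yxcvt,iwu] add [crrak] -> 12 lines: qdhy ulc shjde gzr fwp vaw crrak qdcf bgkee gli lein hcdc
Hunk 2: at line 9 remove [gli] add [qoc,xtvwi,kwkbz] -> 14 lines: qdhy ulc shjde gzr fwp vaw crrak qdcf bgkee qoc xtvwi kwkbz lein hcdc
Hunk 3: at line 4 remove [vaw,crrak,qdcf] add [cfp,vrukp] -> 13 lines: qdhy ulc shjde gzr fwp cfp vrukp bgkee qoc xtvwi kwkbz lein hcdc
Hunk 4: at line 2 remove [gzr,fwp] add [lpq] -> 12 lines: qdhy ulc shjde lpq cfp vrukp bgkee qoc xtvwi kwkbz lein hcdc
Hunk 5: at line 6 remove [qoc,xtvwi,kwkbz] add [zqwp] -> 10 lines: qdhy ulc shjde lpq cfp vrukp bgkee zqwp lein hcdc
Hunk 6: at line 4 remove [vrukp,bgkee,zqwp] add [ywst,urcu,rtm] -> 10 lines: qdhy ulc shjde lpq cfp ywst urcu rtm lein hcdc
Hunk 7: at line 6 remove [urcu] add [fjxg,kwiuk] -> 11 lines: qdhy ulc shjde lpq cfp ywst fjxg kwiuk rtm lein hcdc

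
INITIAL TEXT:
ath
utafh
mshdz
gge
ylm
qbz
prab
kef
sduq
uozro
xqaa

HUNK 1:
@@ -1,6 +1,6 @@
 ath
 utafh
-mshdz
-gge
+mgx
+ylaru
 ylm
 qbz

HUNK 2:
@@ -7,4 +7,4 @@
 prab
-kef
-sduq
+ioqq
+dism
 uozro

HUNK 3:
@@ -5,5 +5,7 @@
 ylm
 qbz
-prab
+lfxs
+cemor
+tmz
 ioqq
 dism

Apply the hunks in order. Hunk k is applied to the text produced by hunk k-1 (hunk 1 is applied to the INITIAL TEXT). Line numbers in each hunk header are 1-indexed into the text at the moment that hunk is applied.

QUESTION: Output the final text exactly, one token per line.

Answer: ath
utafh
mgx
ylaru
ylm
qbz
lfxs
cemor
tmz
ioqq
dism
uozro
xqaa

Derivation:
Hunk 1: at line 1 remove [mshdz,gge] add [mgx,ylaru] -> 11 lines: ath utafh mgx ylaru ylm qbz prab kef sduq uozro xqaa
Hunk 2: at line 7 remove [kef,sduq] add [ioqq,dism] -> 11 lines: ath utafh mgx ylaru ylm qbz prab ioqq dism uozro xqaa
Hunk 3: at line 5 remove [prab] add [lfxs,cemor,tmz] -> 13 lines: ath utafh mgx ylaru ylm qbz lfxs cemor tmz ioqq dism uozro xqaa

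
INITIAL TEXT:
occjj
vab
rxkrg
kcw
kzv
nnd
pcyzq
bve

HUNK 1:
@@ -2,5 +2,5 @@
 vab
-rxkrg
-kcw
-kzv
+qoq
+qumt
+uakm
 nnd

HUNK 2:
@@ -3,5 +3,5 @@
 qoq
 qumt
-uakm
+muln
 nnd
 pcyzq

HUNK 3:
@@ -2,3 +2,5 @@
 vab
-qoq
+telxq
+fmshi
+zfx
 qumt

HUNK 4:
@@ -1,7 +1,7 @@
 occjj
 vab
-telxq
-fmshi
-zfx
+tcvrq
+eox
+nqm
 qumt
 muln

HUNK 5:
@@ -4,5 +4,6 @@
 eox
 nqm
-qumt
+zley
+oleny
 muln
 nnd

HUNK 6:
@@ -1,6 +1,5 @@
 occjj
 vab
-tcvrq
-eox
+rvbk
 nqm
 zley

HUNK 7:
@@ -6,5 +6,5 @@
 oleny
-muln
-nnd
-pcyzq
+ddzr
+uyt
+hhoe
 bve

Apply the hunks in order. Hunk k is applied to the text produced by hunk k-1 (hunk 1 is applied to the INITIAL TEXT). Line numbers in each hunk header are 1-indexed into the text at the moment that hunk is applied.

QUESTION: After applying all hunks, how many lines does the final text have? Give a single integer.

Hunk 1: at line 2 remove [rxkrg,kcw,kzv] add [qoq,qumt,uakm] -> 8 lines: occjj vab qoq qumt uakm nnd pcyzq bve
Hunk 2: at line 3 remove [uakm] add [muln] -> 8 lines: occjj vab qoq qumt muln nnd pcyzq bve
Hunk 3: at line 2 remove [qoq] add [telxq,fmshi,zfx] -> 10 lines: occjj vab telxq fmshi zfx qumt muln nnd pcyzq bve
Hunk 4: at line 1 remove [telxq,fmshi,zfx] add [tcvrq,eox,nqm] -> 10 lines: occjj vab tcvrq eox nqm qumt muln nnd pcyzq bve
Hunk 5: at line 4 remove [qumt] add [zley,oleny] -> 11 lines: occjj vab tcvrq eox nqm zley oleny muln nnd pcyzq bve
Hunk 6: at line 1 remove [tcvrq,eox] add [rvbk] -> 10 lines: occjj vab rvbk nqm zley oleny muln nnd pcyzq bve
Hunk 7: at line 6 remove [muln,nnd,pcyzq] add [ddzr,uyt,hhoe] -> 10 lines: occjj vab rvbk nqm zley oleny ddzr uyt hhoe bve
Final line count: 10

Answer: 10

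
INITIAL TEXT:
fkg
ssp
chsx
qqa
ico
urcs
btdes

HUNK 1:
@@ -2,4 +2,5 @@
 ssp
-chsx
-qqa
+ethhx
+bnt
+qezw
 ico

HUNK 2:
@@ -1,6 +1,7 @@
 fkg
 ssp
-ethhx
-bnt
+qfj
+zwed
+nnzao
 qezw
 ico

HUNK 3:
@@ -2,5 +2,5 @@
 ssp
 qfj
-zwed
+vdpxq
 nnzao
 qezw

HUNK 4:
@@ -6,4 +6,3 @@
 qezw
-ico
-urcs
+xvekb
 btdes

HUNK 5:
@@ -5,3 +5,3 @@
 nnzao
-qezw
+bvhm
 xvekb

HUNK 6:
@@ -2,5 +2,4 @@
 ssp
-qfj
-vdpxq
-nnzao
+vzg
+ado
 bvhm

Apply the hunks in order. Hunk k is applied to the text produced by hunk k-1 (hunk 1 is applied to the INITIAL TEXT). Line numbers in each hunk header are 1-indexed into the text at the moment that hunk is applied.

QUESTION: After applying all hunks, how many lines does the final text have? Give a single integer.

Answer: 7

Derivation:
Hunk 1: at line 2 remove [chsx,qqa] add [ethhx,bnt,qezw] -> 8 lines: fkg ssp ethhx bnt qezw ico urcs btdes
Hunk 2: at line 1 remove [ethhx,bnt] add [qfj,zwed,nnzao] -> 9 lines: fkg ssp qfj zwed nnzao qezw ico urcs btdes
Hunk 3: at line 2 remove [zwed] add [vdpxq] -> 9 lines: fkg ssp qfj vdpxq nnzao qezw ico urcs btdes
Hunk 4: at line 6 remove [ico,urcs] add [xvekb] -> 8 lines: fkg ssp qfj vdpxq nnzao qezw xvekb btdes
Hunk 5: at line 5 remove [qezw] add [bvhm] -> 8 lines: fkg ssp qfj vdpxq nnzao bvhm xvekb btdes
Hunk 6: at line 2 remove [qfj,vdpxq,nnzao] add [vzg,ado] -> 7 lines: fkg ssp vzg ado bvhm xvekb btdes
Final line count: 7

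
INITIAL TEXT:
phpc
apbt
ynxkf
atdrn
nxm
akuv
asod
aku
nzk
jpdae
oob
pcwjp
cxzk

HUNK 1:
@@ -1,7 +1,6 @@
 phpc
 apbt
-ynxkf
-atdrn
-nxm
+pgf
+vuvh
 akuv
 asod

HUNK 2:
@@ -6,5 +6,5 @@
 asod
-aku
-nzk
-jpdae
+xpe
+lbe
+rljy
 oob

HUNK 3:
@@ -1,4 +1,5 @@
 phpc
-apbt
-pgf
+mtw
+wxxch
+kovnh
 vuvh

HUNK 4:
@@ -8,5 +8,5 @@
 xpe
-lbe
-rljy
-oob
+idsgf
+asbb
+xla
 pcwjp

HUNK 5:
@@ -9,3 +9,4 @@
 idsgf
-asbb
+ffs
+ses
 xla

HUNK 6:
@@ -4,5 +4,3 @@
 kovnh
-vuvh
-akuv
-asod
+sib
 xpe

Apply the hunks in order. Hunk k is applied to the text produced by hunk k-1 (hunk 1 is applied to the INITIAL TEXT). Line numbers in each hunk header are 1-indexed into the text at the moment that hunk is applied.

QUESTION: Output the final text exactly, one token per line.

Answer: phpc
mtw
wxxch
kovnh
sib
xpe
idsgf
ffs
ses
xla
pcwjp
cxzk

Derivation:
Hunk 1: at line 1 remove [ynxkf,atdrn,nxm] add [pgf,vuvh] -> 12 lines: phpc apbt pgf vuvh akuv asod aku nzk jpdae oob pcwjp cxzk
Hunk 2: at line 6 remove [aku,nzk,jpdae] add [xpe,lbe,rljy] -> 12 lines: phpc apbt pgf vuvh akuv asod xpe lbe rljy oob pcwjp cxzk
Hunk 3: at line 1 remove [apbt,pgf] add [mtw,wxxch,kovnh] -> 13 lines: phpc mtw wxxch kovnh vuvh akuv asod xpe lbe rljy oob pcwjp cxzk
Hunk 4: at line 8 remove [lbe,rljy,oob] add [idsgf,asbb,xla] -> 13 lines: phpc mtw wxxch kovnh vuvh akuv asod xpe idsgf asbb xla pcwjp cxzk
Hunk 5: at line 9 remove [asbb] add [ffs,ses] -> 14 lines: phpc mtw wxxch kovnh vuvh akuv asod xpe idsgf ffs ses xla pcwjp cxzk
Hunk 6: at line 4 remove [vuvh,akuv,asod] add [sib] -> 12 lines: phpc mtw wxxch kovnh sib xpe idsgf ffs ses xla pcwjp cxzk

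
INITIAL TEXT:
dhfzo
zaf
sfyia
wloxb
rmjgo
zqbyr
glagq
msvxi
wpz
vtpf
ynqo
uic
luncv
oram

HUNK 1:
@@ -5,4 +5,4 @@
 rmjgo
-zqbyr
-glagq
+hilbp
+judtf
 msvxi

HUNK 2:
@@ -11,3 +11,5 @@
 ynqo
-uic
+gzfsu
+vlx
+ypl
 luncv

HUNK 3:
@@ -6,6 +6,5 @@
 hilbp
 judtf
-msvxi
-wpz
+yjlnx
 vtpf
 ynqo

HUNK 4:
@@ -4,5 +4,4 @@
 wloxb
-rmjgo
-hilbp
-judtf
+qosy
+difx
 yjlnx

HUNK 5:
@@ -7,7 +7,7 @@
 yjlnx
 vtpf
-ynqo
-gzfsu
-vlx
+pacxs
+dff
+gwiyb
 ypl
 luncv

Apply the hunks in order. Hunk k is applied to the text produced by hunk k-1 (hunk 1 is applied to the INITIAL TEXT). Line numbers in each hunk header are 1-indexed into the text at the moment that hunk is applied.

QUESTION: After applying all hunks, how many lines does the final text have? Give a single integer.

Answer: 14

Derivation:
Hunk 1: at line 5 remove [zqbyr,glagq] add [hilbp,judtf] -> 14 lines: dhfzo zaf sfyia wloxb rmjgo hilbp judtf msvxi wpz vtpf ynqo uic luncv oram
Hunk 2: at line 11 remove [uic] add [gzfsu,vlx,ypl] -> 16 lines: dhfzo zaf sfyia wloxb rmjgo hilbp judtf msvxi wpz vtpf ynqo gzfsu vlx ypl luncv oram
Hunk 3: at line 6 remove [msvxi,wpz] add [yjlnx] -> 15 lines: dhfzo zaf sfyia wloxb rmjgo hilbp judtf yjlnx vtpf ynqo gzfsu vlx ypl luncv oram
Hunk 4: at line 4 remove [rmjgo,hilbp,judtf] add [qosy,difx] -> 14 lines: dhfzo zaf sfyia wloxb qosy difx yjlnx vtpf ynqo gzfsu vlx ypl luncv oram
Hunk 5: at line 7 remove [ynqo,gzfsu,vlx] add [pacxs,dff,gwiyb] -> 14 lines: dhfzo zaf sfyia wloxb qosy difx yjlnx vtpf pacxs dff gwiyb ypl luncv oram
Final line count: 14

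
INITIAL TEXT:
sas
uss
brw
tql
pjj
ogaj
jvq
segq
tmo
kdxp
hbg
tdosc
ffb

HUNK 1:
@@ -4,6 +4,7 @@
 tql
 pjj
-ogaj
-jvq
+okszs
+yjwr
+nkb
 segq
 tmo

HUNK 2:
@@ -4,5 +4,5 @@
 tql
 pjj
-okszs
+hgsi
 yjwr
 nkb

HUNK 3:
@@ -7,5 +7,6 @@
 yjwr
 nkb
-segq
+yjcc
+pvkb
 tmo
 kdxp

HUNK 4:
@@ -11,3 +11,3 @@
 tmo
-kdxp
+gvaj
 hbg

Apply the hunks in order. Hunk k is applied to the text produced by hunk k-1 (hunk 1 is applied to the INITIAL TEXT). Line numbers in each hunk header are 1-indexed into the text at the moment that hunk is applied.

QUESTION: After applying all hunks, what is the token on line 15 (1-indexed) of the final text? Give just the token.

Answer: ffb

Derivation:
Hunk 1: at line 4 remove [ogaj,jvq] add [okszs,yjwr,nkb] -> 14 lines: sas uss brw tql pjj okszs yjwr nkb segq tmo kdxp hbg tdosc ffb
Hunk 2: at line 4 remove [okszs] add [hgsi] -> 14 lines: sas uss brw tql pjj hgsi yjwr nkb segq tmo kdxp hbg tdosc ffb
Hunk 3: at line 7 remove [segq] add [yjcc,pvkb] -> 15 lines: sas uss brw tql pjj hgsi yjwr nkb yjcc pvkb tmo kdxp hbg tdosc ffb
Hunk 4: at line 11 remove [kdxp] add [gvaj] -> 15 lines: sas uss brw tql pjj hgsi yjwr nkb yjcc pvkb tmo gvaj hbg tdosc ffb
Final line 15: ffb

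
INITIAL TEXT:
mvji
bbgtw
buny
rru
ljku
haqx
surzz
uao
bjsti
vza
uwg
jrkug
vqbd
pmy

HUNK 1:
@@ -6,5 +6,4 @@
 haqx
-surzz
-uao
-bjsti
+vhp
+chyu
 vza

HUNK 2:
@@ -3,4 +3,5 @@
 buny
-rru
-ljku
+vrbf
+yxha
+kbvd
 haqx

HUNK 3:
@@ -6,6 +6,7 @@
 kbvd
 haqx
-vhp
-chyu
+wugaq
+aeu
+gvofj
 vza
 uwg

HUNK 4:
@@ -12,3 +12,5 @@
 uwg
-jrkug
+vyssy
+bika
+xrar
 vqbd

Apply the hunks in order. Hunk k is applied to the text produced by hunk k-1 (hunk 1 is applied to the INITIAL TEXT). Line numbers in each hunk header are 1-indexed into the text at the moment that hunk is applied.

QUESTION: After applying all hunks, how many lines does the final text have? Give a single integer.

Hunk 1: at line 6 remove [surzz,uao,bjsti] add [vhp,chyu] -> 13 lines: mvji bbgtw buny rru ljku haqx vhp chyu vza uwg jrkug vqbd pmy
Hunk 2: at line 3 remove [rru,ljku] add [vrbf,yxha,kbvd] -> 14 lines: mvji bbgtw buny vrbf yxha kbvd haqx vhp chyu vza uwg jrkug vqbd pmy
Hunk 3: at line 6 remove [vhp,chyu] add [wugaq,aeu,gvofj] -> 15 lines: mvji bbgtw buny vrbf yxha kbvd haqx wugaq aeu gvofj vza uwg jrkug vqbd pmy
Hunk 4: at line 12 remove [jrkug] add [vyssy,bika,xrar] -> 17 lines: mvji bbgtw buny vrbf yxha kbvd haqx wugaq aeu gvofj vza uwg vyssy bika xrar vqbd pmy
Final line count: 17

Answer: 17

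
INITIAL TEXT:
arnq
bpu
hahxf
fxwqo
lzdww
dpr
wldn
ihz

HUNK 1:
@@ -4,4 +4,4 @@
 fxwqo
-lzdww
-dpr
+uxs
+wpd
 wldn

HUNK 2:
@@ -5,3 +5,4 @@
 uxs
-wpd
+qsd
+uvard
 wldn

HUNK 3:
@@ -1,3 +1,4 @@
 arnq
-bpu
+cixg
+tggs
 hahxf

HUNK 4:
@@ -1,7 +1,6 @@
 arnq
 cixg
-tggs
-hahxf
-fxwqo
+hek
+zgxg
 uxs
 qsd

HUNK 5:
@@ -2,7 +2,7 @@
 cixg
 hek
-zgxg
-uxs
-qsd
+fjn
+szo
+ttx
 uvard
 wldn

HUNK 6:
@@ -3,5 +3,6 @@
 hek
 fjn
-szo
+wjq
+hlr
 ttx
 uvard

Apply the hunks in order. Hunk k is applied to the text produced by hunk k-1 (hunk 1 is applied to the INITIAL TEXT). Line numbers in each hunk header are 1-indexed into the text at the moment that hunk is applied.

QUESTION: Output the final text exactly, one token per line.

Answer: arnq
cixg
hek
fjn
wjq
hlr
ttx
uvard
wldn
ihz

Derivation:
Hunk 1: at line 4 remove [lzdww,dpr] add [uxs,wpd] -> 8 lines: arnq bpu hahxf fxwqo uxs wpd wldn ihz
Hunk 2: at line 5 remove [wpd] add [qsd,uvard] -> 9 lines: arnq bpu hahxf fxwqo uxs qsd uvard wldn ihz
Hunk 3: at line 1 remove [bpu] add [cixg,tggs] -> 10 lines: arnq cixg tggs hahxf fxwqo uxs qsd uvard wldn ihz
Hunk 4: at line 1 remove [tggs,hahxf,fxwqo] add [hek,zgxg] -> 9 lines: arnq cixg hek zgxg uxs qsd uvard wldn ihz
Hunk 5: at line 2 remove [zgxg,uxs,qsd] add [fjn,szo,ttx] -> 9 lines: arnq cixg hek fjn szo ttx uvard wldn ihz
Hunk 6: at line 3 remove [szo] add [wjq,hlr] -> 10 lines: arnq cixg hek fjn wjq hlr ttx uvard wldn ihz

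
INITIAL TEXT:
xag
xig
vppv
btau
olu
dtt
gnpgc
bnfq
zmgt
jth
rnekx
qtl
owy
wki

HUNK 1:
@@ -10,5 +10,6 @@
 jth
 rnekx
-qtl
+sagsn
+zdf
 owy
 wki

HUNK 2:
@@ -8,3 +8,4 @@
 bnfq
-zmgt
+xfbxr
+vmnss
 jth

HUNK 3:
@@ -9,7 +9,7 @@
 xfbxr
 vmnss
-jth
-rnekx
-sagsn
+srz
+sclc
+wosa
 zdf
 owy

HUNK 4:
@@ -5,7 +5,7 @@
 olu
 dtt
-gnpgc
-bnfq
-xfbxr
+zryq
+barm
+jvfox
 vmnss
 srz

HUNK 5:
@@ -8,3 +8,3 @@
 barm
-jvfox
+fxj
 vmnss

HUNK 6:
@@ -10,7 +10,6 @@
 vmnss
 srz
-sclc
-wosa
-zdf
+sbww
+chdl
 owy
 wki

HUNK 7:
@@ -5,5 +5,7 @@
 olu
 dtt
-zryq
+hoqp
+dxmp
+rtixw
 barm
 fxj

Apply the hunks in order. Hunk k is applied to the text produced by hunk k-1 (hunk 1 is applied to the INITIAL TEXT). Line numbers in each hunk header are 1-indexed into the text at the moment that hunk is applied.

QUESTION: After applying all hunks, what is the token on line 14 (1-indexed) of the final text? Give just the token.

Hunk 1: at line 10 remove [qtl] add [sagsn,zdf] -> 15 lines: xag xig vppv btau olu dtt gnpgc bnfq zmgt jth rnekx sagsn zdf owy wki
Hunk 2: at line 8 remove [zmgt] add [xfbxr,vmnss] -> 16 lines: xag xig vppv btau olu dtt gnpgc bnfq xfbxr vmnss jth rnekx sagsn zdf owy wki
Hunk 3: at line 9 remove [jth,rnekx,sagsn] add [srz,sclc,wosa] -> 16 lines: xag xig vppv btau olu dtt gnpgc bnfq xfbxr vmnss srz sclc wosa zdf owy wki
Hunk 4: at line 5 remove [gnpgc,bnfq,xfbxr] add [zryq,barm,jvfox] -> 16 lines: xag xig vppv btau olu dtt zryq barm jvfox vmnss srz sclc wosa zdf owy wki
Hunk 5: at line 8 remove [jvfox] add [fxj] -> 16 lines: xag xig vppv btau olu dtt zryq barm fxj vmnss srz sclc wosa zdf owy wki
Hunk 6: at line 10 remove [sclc,wosa,zdf] add [sbww,chdl] -> 15 lines: xag xig vppv btau olu dtt zryq barm fxj vmnss srz sbww chdl owy wki
Hunk 7: at line 5 remove [zryq] add [hoqp,dxmp,rtixw] -> 17 lines: xag xig vppv btau olu dtt hoqp dxmp rtixw barm fxj vmnss srz sbww chdl owy wki
Final line 14: sbww

Answer: sbww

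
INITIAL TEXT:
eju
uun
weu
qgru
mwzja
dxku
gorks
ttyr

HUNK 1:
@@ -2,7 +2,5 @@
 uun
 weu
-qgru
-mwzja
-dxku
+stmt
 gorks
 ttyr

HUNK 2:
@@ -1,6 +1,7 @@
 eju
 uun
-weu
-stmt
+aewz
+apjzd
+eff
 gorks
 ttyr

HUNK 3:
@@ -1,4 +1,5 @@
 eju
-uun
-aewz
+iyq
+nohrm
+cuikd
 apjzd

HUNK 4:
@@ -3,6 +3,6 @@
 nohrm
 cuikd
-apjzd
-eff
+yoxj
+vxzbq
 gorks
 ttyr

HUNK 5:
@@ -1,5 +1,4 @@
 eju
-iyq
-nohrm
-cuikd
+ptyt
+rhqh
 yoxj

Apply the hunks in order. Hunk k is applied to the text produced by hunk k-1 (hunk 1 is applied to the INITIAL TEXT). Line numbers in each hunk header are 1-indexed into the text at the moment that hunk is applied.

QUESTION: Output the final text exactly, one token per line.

Answer: eju
ptyt
rhqh
yoxj
vxzbq
gorks
ttyr

Derivation:
Hunk 1: at line 2 remove [qgru,mwzja,dxku] add [stmt] -> 6 lines: eju uun weu stmt gorks ttyr
Hunk 2: at line 1 remove [weu,stmt] add [aewz,apjzd,eff] -> 7 lines: eju uun aewz apjzd eff gorks ttyr
Hunk 3: at line 1 remove [uun,aewz] add [iyq,nohrm,cuikd] -> 8 lines: eju iyq nohrm cuikd apjzd eff gorks ttyr
Hunk 4: at line 3 remove [apjzd,eff] add [yoxj,vxzbq] -> 8 lines: eju iyq nohrm cuikd yoxj vxzbq gorks ttyr
Hunk 5: at line 1 remove [iyq,nohrm,cuikd] add [ptyt,rhqh] -> 7 lines: eju ptyt rhqh yoxj vxzbq gorks ttyr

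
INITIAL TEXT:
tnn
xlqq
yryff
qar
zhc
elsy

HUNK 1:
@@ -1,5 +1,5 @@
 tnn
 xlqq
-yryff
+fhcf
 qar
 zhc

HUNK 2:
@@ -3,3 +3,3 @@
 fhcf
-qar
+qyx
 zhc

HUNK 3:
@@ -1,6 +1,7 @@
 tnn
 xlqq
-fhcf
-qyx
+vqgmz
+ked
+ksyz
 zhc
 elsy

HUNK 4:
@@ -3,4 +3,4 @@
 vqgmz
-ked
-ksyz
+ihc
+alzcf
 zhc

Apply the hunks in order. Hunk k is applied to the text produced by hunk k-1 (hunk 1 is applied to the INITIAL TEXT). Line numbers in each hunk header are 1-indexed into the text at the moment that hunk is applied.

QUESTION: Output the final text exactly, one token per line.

Hunk 1: at line 1 remove [yryff] add [fhcf] -> 6 lines: tnn xlqq fhcf qar zhc elsy
Hunk 2: at line 3 remove [qar] add [qyx] -> 6 lines: tnn xlqq fhcf qyx zhc elsy
Hunk 3: at line 1 remove [fhcf,qyx] add [vqgmz,ked,ksyz] -> 7 lines: tnn xlqq vqgmz ked ksyz zhc elsy
Hunk 4: at line 3 remove [ked,ksyz] add [ihc,alzcf] -> 7 lines: tnn xlqq vqgmz ihc alzcf zhc elsy

Answer: tnn
xlqq
vqgmz
ihc
alzcf
zhc
elsy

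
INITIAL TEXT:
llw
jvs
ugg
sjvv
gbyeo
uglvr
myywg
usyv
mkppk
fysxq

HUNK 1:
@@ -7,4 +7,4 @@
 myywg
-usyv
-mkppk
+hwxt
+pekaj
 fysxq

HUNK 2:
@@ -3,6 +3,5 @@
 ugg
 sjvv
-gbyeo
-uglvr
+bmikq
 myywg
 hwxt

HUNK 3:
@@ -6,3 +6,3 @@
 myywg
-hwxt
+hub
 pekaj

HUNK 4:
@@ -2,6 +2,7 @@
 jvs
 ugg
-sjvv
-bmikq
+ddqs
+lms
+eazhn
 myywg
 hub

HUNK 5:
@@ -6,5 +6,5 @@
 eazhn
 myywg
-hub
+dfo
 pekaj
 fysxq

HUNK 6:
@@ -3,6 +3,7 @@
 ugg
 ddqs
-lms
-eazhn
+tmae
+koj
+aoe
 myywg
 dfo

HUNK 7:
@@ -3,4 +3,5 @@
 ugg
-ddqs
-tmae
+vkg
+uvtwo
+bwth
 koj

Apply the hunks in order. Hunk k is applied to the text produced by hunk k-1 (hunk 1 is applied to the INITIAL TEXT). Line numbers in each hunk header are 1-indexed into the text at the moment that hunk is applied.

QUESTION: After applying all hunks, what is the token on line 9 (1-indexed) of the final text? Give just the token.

Hunk 1: at line 7 remove [usyv,mkppk] add [hwxt,pekaj] -> 10 lines: llw jvs ugg sjvv gbyeo uglvr myywg hwxt pekaj fysxq
Hunk 2: at line 3 remove [gbyeo,uglvr] add [bmikq] -> 9 lines: llw jvs ugg sjvv bmikq myywg hwxt pekaj fysxq
Hunk 3: at line 6 remove [hwxt] add [hub] -> 9 lines: llw jvs ugg sjvv bmikq myywg hub pekaj fysxq
Hunk 4: at line 2 remove [sjvv,bmikq] add [ddqs,lms,eazhn] -> 10 lines: llw jvs ugg ddqs lms eazhn myywg hub pekaj fysxq
Hunk 5: at line 6 remove [hub] add [dfo] -> 10 lines: llw jvs ugg ddqs lms eazhn myywg dfo pekaj fysxq
Hunk 6: at line 3 remove [lms,eazhn] add [tmae,koj,aoe] -> 11 lines: llw jvs ugg ddqs tmae koj aoe myywg dfo pekaj fysxq
Hunk 7: at line 3 remove [ddqs,tmae] add [vkg,uvtwo,bwth] -> 12 lines: llw jvs ugg vkg uvtwo bwth koj aoe myywg dfo pekaj fysxq
Final line 9: myywg

Answer: myywg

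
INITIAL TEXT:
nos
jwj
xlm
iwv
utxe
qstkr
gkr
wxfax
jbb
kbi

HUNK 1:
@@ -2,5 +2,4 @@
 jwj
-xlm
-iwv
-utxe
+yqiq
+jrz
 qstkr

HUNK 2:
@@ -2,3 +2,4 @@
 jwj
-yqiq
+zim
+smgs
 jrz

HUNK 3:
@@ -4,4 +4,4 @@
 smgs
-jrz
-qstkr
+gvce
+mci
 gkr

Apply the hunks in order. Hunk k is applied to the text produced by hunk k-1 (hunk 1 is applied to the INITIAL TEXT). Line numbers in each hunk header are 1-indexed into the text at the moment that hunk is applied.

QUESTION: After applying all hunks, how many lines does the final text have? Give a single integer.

Answer: 10

Derivation:
Hunk 1: at line 2 remove [xlm,iwv,utxe] add [yqiq,jrz] -> 9 lines: nos jwj yqiq jrz qstkr gkr wxfax jbb kbi
Hunk 2: at line 2 remove [yqiq] add [zim,smgs] -> 10 lines: nos jwj zim smgs jrz qstkr gkr wxfax jbb kbi
Hunk 3: at line 4 remove [jrz,qstkr] add [gvce,mci] -> 10 lines: nos jwj zim smgs gvce mci gkr wxfax jbb kbi
Final line count: 10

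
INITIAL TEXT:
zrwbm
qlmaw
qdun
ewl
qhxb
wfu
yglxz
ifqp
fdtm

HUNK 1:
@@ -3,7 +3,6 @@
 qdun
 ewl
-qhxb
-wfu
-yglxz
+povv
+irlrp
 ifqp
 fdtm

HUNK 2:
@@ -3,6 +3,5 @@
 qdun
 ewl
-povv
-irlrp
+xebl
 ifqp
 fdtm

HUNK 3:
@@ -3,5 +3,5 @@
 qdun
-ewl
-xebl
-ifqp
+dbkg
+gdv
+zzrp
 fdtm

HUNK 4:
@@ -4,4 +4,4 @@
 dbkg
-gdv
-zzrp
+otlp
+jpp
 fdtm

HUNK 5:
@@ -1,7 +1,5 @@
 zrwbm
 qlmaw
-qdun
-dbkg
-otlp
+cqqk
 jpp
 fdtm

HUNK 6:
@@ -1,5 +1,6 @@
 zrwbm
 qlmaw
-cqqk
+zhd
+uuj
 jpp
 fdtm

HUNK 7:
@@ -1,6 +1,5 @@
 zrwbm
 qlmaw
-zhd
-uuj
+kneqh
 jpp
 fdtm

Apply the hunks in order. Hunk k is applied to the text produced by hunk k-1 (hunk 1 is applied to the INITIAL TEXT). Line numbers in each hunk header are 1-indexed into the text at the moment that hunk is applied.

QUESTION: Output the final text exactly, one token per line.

Answer: zrwbm
qlmaw
kneqh
jpp
fdtm

Derivation:
Hunk 1: at line 3 remove [qhxb,wfu,yglxz] add [povv,irlrp] -> 8 lines: zrwbm qlmaw qdun ewl povv irlrp ifqp fdtm
Hunk 2: at line 3 remove [povv,irlrp] add [xebl] -> 7 lines: zrwbm qlmaw qdun ewl xebl ifqp fdtm
Hunk 3: at line 3 remove [ewl,xebl,ifqp] add [dbkg,gdv,zzrp] -> 7 lines: zrwbm qlmaw qdun dbkg gdv zzrp fdtm
Hunk 4: at line 4 remove [gdv,zzrp] add [otlp,jpp] -> 7 lines: zrwbm qlmaw qdun dbkg otlp jpp fdtm
Hunk 5: at line 1 remove [qdun,dbkg,otlp] add [cqqk] -> 5 lines: zrwbm qlmaw cqqk jpp fdtm
Hunk 6: at line 1 remove [cqqk] add [zhd,uuj] -> 6 lines: zrwbm qlmaw zhd uuj jpp fdtm
Hunk 7: at line 1 remove [zhd,uuj] add [kneqh] -> 5 lines: zrwbm qlmaw kneqh jpp fdtm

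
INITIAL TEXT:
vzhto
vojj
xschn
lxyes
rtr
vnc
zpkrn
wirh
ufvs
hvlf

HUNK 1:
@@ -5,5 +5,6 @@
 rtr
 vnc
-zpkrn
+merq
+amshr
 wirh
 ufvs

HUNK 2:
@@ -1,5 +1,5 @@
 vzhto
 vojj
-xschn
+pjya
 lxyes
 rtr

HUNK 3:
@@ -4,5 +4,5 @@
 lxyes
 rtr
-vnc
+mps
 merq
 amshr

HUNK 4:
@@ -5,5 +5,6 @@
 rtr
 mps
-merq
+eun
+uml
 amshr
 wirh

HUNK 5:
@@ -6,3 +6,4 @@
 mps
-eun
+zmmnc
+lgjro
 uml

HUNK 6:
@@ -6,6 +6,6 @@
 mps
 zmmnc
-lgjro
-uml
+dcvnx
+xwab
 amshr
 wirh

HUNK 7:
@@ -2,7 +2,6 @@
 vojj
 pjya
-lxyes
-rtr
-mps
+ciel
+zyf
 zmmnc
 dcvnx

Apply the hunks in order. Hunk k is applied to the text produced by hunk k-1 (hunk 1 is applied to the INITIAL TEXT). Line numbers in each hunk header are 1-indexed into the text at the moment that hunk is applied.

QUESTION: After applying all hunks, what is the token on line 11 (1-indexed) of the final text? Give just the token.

Hunk 1: at line 5 remove [zpkrn] add [merq,amshr] -> 11 lines: vzhto vojj xschn lxyes rtr vnc merq amshr wirh ufvs hvlf
Hunk 2: at line 1 remove [xschn] add [pjya] -> 11 lines: vzhto vojj pjya lxyes rtr vnc merq amshr wirh ufvs hvlf
Hunk 3: at line 4 remove [vnc] add [mps] -> 11 lines: vzhto vojj pjya lxyes rtr mps merq amshr wirh ufvs hvlf
Hunk 4: at line 5 remove [merq] add [eun,uml] -> 12 lines: vzhto vojj pjya lxyes rtr mps eun uml amshr wirh ufvs hvlf
Hunk 5: at line 6 remove [eun] add [zmmnc,lgjro] -> 13 lines: vzhto vojj pjya lxyes rtr mps zmmnc lgjro uml amshr wirh ufvs hvlf
Hunk 6: at line 6 remove [lgjro,uml] add [dcvnx,xwab] -> 13 lines: vzhto vojj pjya lxyes rtr mps zmmnc dcvnx xwab amshr wirh ufvs hvlf
Hunk 7: at line 2 remove [lxyes,rtr,mps] add [ciel,zyf] -> 12 lines: vzhto vojj pjya ciel zyf zmmnc dcvnx xwab amshr wirh ufvs hvlf
Final line 11: ufvs

Answer: ufvs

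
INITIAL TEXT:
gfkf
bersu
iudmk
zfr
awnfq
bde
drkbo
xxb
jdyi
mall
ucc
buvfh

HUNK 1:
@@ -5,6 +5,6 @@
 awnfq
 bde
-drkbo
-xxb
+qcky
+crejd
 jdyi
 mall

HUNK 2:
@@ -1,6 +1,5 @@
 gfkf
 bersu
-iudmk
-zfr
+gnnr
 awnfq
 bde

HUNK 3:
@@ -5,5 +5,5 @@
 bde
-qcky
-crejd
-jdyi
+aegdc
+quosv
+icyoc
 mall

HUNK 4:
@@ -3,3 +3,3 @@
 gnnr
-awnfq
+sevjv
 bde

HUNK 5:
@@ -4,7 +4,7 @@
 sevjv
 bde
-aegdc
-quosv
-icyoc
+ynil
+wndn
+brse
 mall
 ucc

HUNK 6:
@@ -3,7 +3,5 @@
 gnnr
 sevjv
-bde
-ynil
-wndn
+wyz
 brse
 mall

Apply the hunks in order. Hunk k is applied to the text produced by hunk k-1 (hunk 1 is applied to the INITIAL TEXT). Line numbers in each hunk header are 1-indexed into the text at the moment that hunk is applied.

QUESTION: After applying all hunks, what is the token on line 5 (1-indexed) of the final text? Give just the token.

Hunk 1: at line 5 remove [drkbo,xxb] add [qcky,crejd] -> 12 lines: gfkf bersu iudmk zfr awnfq bde qcky crejd jdyi mall ucc buvfh
Hunk 2: at line 1 remove [iudmk,zfr] add [gnnr] -> 11 lines: gfkf bersu gnnr awnfq bde qcky crejd jdyi mall ucc buvfh
Hunk 3: at line 5 remove [qcky,crejd,jdyi] add [aegdc,quosv,icyoc] -> 11 lines: gfkf bersu gnnr awnfq bde aegdc quosv icyoc mall ucc buvfh
Hunk 4: at line 3 remove [awnfq] add [sevjv] -> 11 lines: gfkf bersu gnnr sevjv bde aegdc quosv icyoc mall ucc buvfh
Hunk 5: at line 4 remove [aegdc,quosv,icyoc] add [ynil,wndn,brse] -> 11 lines: gfkf bersu gnnr sevjv bde ynil wndn brse mall ucc buvfh
Hunk 6: at line 3 remove [bde,ynil,wndn] add [wyz] -> 9 lines: gfkf bersu gnnr sevjv wyz brse mall ucc buvfh
Final line 5: wyz

Answer: wyz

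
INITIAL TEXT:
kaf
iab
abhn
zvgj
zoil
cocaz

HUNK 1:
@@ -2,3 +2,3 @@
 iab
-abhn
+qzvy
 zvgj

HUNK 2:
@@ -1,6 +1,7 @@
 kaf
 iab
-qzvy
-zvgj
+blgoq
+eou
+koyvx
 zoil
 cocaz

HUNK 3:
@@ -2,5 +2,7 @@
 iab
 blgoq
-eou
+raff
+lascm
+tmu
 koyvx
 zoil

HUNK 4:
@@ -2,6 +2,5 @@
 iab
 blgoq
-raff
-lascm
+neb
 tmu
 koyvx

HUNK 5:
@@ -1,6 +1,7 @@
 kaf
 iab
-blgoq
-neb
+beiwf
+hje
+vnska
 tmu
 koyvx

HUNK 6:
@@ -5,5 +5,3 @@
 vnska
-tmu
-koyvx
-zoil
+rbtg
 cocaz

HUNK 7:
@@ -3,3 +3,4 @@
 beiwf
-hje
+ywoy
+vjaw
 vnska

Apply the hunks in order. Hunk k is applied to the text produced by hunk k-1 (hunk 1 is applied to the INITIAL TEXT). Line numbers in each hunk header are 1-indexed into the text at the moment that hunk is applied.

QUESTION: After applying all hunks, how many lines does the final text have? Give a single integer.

Answer: 8

Derivation:
Hunk 1: at line 2 remove [abhn] add [qzvy] -> 6 lines: kaf iab qzvy zvgj zoil cocaz
Hunk 2: at line 1 remove [qzvy,zvgj] add [blgoq,eou,koyvx] -> 7 lines: kaf iab blgoq eou koyvx zoil cocaz
Hunk 3: at line 2 remove [eou] add [raff,lascm,tmu] -> 9 lines: kaf iab blgoq raff lascm tmu koyvx zoil cocaz
Hunk 4: at line 2 remove [raff,lascm] add [neb] -> 8 lines: kaf iab blgoq neb tmu koyvx zoil cocaz
Hunk 5: at line 1 remove [blgoq,neb] add [beiwf,hje,vnska] -> 9 lines: kaf iab beiwf hje vnska tmu koyvx zoil cocaz
Hunk 6: at line 5 remove [tmu,koyvx,zoil] add [rbtg] -> 7 lines: kaf iab beiwf hje vnska rbtg cocaz
Hunk 7: at line 3 remove [hje] add [ywoy,vjaw] -> 8 lines: kaf iab beiwf ywoy vjaw vnska rbtg cocaz
Final line count: 8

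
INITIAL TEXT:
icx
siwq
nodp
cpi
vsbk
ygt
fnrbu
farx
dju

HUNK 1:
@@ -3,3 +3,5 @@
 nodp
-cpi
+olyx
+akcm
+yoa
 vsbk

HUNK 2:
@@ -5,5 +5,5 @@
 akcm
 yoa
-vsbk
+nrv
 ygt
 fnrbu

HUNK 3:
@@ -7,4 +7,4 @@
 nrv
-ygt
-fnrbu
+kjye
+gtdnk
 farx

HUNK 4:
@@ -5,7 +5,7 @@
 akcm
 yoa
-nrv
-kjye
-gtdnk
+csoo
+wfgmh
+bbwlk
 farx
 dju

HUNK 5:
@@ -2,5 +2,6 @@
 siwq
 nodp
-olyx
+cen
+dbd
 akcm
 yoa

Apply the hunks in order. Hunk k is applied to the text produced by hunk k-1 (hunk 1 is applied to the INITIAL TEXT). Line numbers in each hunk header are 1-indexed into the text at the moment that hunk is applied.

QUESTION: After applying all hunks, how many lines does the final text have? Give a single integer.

Answer: 12

Derivation:
Hunk 1: at line 3 remove [cpi] add [olyx,akcm,yoa] -> 11 lines: icx siwq nodp olyx akcm yoa vsbk ygt fnrbu farx dju
Hunk 2: at line 5 remove [vsbk] add [nrv] -> 11 lines: icx siwq nodp olyx akcm yoa nrv ygt fnrbu farx dju
Hunk 3: at line 7 remove [ygt,fnrbu] add [kjye,gtdnk] -> 11 lines: icx siwq nodp olyx akcm yoa nrv kjye gtdnk farx dju
Hunk 4: at line 5 remove [nrv,kjye,gtdnk] add [csoo,wfgmh,bbwlk] -> 11 lines: icx siwq nodp olyx akcm yoa csoo wfgmh bbwlk farx dju
Hunk 5: at line 2 remove [olyx] add [cen,dbd] -> 12 lines: icx siwq nodp cen dbd akcm yoa csoo wfgmh bbwlk farx dju
Final line count: 12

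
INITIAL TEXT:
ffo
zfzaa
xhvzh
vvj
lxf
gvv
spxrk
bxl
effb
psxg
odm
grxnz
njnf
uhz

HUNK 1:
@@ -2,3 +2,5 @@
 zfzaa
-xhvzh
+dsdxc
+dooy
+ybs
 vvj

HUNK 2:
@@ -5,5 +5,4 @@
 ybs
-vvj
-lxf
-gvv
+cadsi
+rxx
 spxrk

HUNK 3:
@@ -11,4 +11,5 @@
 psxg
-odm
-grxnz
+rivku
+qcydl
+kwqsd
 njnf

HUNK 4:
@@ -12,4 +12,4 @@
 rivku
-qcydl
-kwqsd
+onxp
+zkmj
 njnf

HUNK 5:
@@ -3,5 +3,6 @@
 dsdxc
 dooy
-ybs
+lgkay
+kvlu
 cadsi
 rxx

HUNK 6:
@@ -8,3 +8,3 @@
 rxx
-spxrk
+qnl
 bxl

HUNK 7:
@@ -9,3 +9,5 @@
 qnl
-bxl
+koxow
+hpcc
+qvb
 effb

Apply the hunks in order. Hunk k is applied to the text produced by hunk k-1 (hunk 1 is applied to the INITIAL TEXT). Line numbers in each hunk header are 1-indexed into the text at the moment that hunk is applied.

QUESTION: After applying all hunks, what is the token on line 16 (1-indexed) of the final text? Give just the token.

Hunk 1: at line 2 remove [xhvzh] add [dsdxc,dooy,ybs] -> 16 lines: ffo zfzaa dsdxc dooy ybs vvj lxf gvv spxrk bxl effb psxg odm grxnz njnf uhz
Hunk 2: at line 5 remove [vvj,lxf,gvv] add [cadsi,rxx] -> 15 lines: ffo zfzaa dsdxc dooy ybs cadsi rxx spxrk bxl effb psxg odm grxnz njnf uhz
Hunk 3: at line 11 remove [odm,grxnz] add [rivku,qcydl,kwqsd] -> 16 lines: ffo zfzaa dsdxc dooy ybs cadsi rxx spxrk bxl effb psxg rivku qcydl kwqsd njnf uhz
Hunk 4: at line 12 remove [qcydl,kwqsd] add [onxp,zkmj] -> 16 lines: ffo zfzaa dsdxc dooy ybs cadsi rxx spxrk bxl effb psxg rivku onxp zkmj njnf uhz
Hunk 5: at line 3 remove [ybs] add [lgkay,kvlu] -> 17 lines: ffo zfzaa dsdxc dooy lgkay kvlu cadsi rxx spxrk bxl effb psxg rivku onxp zkmj njnf uhz
Hunk 6: at line 8 remove [spxrk] add [qnl] -> 17 lines: ffo zfzaa dsdxc dooy lgkay kvlu cadsi rxx qnl bxl effb psxg rivku onxp zkmj njnf uhz
Hunk 7: at line 9 remove [bxl] add [koxow,hpcc,qvb] -> 19 lines: ffo zfzaa dsdxc dooy lgkay kvlu cadsi rxx qnl koxow hpcc qvb effb psxg rivku onxp zkmj njnf uhz
Final line 16: onxp

Answer: onxp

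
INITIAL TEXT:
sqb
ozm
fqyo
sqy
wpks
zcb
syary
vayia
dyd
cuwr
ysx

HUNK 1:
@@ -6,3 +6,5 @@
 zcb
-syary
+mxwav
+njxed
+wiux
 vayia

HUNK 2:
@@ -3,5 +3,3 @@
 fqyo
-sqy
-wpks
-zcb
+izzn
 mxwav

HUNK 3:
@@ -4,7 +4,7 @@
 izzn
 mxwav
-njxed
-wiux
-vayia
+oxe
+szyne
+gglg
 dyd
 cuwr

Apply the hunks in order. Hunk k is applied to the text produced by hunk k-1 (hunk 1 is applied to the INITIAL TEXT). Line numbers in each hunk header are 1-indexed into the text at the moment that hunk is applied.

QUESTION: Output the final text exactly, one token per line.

Hunk 1: at line 6 remove [syary] add [mxwav,njxed,wiux] -> 13 lines: sqb ozm fqyo sqy wpks zcb mxwav njxed wiux vayia dyd cuwr ysx
Hunk 2: at line 3 remove [sqy,wpks,zcb] add [izzn] -> 11 lines: sqb ozm fqyo izzn mxwav njxed wiux vayia dyd cuwr ysx
Hunk 3: at line 4 remove [njxed,wiux,vayia] add [oxe,szyne,gglg] -> 11 lines: sqb ozm fqyo izzn mxwav oxe szyne gglg dyd cuwr ysx

Answer: sqb
ozm
fqyo
izzn
mxwav
oxe
szyne
gglg
dyd
cuwr
ysx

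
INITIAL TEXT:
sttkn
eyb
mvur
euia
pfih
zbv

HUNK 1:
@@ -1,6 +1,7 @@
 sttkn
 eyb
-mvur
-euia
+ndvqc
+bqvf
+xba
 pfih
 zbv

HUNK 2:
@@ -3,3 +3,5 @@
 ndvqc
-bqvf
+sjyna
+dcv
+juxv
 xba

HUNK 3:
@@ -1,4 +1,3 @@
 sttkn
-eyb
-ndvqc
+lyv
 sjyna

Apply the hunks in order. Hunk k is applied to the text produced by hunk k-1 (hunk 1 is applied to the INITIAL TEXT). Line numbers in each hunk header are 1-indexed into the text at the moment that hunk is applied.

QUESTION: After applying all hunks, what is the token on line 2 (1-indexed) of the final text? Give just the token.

Answer: lyv

Derivation:
Hunk 1: at line 1 remove [mvur,euia] add [ndvqc,bqvf,xba] -> 7 lines: sttkn eyb ndvqc bqvf xba pfih zbv
Hunk 2: at line 3 remove [bqvf] add [sjyna,dcv,juxv] -> 9 lines: sttkn eyb ndvqc sjyna dcv juxv xba pfih zbv
Hunk 3: at line 1 remove [eyb,ndvqc] add [lyv] -> 8 lines: sttkn lyv sjyna dcv juxv xba pfih zbv
Final line 2: lyv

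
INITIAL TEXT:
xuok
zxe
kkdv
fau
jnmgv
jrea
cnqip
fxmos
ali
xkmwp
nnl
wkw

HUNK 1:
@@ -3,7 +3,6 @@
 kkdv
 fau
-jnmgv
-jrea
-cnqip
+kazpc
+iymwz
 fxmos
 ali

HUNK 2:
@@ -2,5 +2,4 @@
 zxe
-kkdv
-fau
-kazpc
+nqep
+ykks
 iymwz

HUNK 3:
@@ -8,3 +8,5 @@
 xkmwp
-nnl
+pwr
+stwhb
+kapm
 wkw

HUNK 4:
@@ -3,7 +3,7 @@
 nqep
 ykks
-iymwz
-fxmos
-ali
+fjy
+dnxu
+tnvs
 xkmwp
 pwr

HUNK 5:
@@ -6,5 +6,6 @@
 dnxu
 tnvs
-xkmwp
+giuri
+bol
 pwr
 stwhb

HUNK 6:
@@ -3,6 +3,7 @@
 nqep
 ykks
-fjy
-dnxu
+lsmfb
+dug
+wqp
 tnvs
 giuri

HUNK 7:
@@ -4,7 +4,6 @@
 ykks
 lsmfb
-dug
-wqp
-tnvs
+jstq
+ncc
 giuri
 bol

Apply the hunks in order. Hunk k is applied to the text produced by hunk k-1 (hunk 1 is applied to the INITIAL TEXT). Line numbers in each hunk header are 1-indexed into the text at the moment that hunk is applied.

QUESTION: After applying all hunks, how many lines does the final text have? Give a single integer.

Answer: 13

Derivation:
Hunk 1: at line 3 remove [jnmgv,jrea,cnqip] add [kazpc,iymwz] -> 11 lines: xuok zxe kkdv fau kazpc iymwz fxmos ali xkmwp nnl wkw
Hunk 2: at line 2 remove [kkdv,fau,kazpc] add [nqep,ykks] -> 10 lines: xuok zxe nqep ykks iymwz fxmos ali xkmwp nnl wkw
Hunk 3: at line 8 remove [nnl] add [pwr,stwhb,kapm] -> 12 lines: xuok zxe nqep ykks iymwz fxmos ali xkmwp pwr stwhb kapm wkw
Hunk 4: at line 3 remove [iymwz,fxmos,ali] add [fjy,dnxu,tnvs] -> 12 lines: xuok zxe nqep ykks fjy dnxu tnvs xkmwp pwr stwhb kapm wkw
Hunk 5: at line 6 remove [xkmwp] add [giuri,bol] -> 13 lines: xuok zxe nqep ykks fjy dnxu tnvs giuri bol pwr stwhb kapm wkw
Hunk 6: at line 3 remove [fjy,dnxu] add [lsmfb,dug,wqp] -> 14 lines: xuok zxe nqep ykks lsmfb dug wqp tnvs giuri bol pwr stwhb kapm wkw
Hunk 7: at line 4 remove [dug,wqp,tnvs] add [jstq,ncc] -> 13 lines: xuok zxe nqep ykks lsmfb jstq ncc giuri bol pwr stwhb kapm wkw
Final line count: 13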